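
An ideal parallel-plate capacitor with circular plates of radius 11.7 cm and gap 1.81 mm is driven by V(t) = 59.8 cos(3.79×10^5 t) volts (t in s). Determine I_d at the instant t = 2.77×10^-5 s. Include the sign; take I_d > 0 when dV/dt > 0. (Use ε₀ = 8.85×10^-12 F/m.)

dE/dt = (V₀ω/d)·−sin(ωt) with ωt = 10.4983 rad: (59.8)(3.79×10^5)(0.8789)/(1.81×10^-3) = 1.101×10^10 V/(m·s).
I_d = ε₀ A dE/dt = (8.85×10^-12)(0.04301)(1.101×10^10) = 4.19×10^-3 A.

4.19×10^-3 A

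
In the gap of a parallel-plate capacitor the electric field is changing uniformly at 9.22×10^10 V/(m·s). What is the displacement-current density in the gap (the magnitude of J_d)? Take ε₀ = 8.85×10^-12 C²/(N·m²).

The displacement-current density is ε₀ ∂E/∂t = (8.85×10^-12)(9.22×10^10) = 0.816 A/m².

0.816 A/m²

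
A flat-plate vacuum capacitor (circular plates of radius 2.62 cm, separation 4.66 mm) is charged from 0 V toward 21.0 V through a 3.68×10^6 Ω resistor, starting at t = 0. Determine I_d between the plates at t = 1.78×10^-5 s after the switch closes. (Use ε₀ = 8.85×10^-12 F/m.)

C = ε₀A/d = (8.85×10^-12)(2.157×10^-3)/(4.66×10^-3) = 4.096×10^-12 F and τ = RC = 1.507×10^-5 s. I_d in the gap equals the RC charging current.
I_d(t) = (V₀/R) e^(−t/τ) = 5.707×10^-6 · e^(−1.181) = 1.75×10^-6 A.

1.75×10^-6 A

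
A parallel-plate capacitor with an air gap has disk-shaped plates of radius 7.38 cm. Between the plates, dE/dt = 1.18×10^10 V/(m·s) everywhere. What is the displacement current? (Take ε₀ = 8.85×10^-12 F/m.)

With a uniform field, Φ_E = EA, so I_d = ε₀ A dE/dt = 1.79×10^-3 A.

1.79×10^-3 A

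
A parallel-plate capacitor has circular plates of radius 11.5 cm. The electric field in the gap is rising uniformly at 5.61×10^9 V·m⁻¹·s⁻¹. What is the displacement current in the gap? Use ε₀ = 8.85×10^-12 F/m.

I_d = ε₀ A (dE/dt) = (8.85×10^-12)(0.04155 m²)(5.61×10^9) = 2.06×10^-3 A.

2.06×10^-3 A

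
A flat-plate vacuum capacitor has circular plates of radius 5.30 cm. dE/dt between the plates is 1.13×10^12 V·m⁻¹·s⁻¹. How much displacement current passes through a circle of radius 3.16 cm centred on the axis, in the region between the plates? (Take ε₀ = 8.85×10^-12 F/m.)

I_d = ε₀ dΦ_E/dt = ε₀ πR² (dE/dt) = (8.85×10^-12)(8.825×10^-3)(1.13×10^12) = 0.08825 A through the full plate area.
Since J_d is uniform, the enclosed fraction is (r/R)² = 0.3555, giving I_d,enc = 0.0314 A.

0.0314 A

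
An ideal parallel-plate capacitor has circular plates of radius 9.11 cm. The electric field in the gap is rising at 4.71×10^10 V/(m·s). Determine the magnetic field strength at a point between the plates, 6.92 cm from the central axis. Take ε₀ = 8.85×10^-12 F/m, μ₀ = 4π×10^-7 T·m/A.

Total displacement current: I_d = ε₀(πR²)(dE/dt) = (8.85×10^-12)(0.02607)(4.71×10^10) = 0.01087 A.
For r < R the Ampère–Maxwell law gives B(2πr) = μ₀ I_d (r²/R²), so B = μ₀ I_d r/(2πR²) = (4π×10^-7)(0.01087)(0.0692)/(2π·0.0911²) = 1.81×10^-8 T.

1.81×10^-8 T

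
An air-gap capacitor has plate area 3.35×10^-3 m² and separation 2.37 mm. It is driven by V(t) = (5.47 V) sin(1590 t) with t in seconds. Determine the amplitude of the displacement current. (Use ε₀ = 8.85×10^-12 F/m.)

1.09×10^-7 A

The displacement current equals the conduction current C dV/dt, which peaks at C V₀ ω.
With C = ε₀A/d = (8.85×10^-12)(3.35×10^-3)/(2.37×10^-3) = 1.251×10^-11 F and ω = 1590 rad/s, I_d,max = (1.251×10^-11)(5.47)(1590) = 1.09×10^-7 A.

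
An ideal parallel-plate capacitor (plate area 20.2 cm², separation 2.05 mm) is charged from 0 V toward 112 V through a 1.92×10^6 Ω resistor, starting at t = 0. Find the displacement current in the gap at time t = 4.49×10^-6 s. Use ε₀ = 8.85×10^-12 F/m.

4.46×10^-5 A

With C = ε₀A/d = (8.85×10^-12)(2.02×10^-3)/(2.05×10^-3) = 8.720×10^-12 F, the time constant is τ = RC = 1.674×10^-5 s, so t/τ = 0.2682 and e^(−t/τ) = 0.7648.
I_d = I_cond = (V₀/R) e^(−t/τ) = (5.833×10^-5)(0.7648) = 4.46×10^-5 A.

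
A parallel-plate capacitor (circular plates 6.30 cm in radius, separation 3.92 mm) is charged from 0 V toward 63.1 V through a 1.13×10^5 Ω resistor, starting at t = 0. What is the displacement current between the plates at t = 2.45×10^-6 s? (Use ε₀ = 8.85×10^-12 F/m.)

C = ε₀A/d = (8.85×10^-12)(0.01247)/(3.92×10^-3) = 2.815×10^-11 F and τ = RC = 3.181×10^-6 s. I_d in the gap equals the RC charging current.
I_d(t) = (V₀/R) e^(−t/τ) = 5.584×10^-4 · e^(−0.7702) = 2.58×10^-4 A.

2.58×10^-4 A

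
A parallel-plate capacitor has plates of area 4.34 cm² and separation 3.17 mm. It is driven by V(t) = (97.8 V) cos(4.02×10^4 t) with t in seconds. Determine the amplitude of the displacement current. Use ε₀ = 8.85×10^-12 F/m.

4.76×10^-6 A

(dE/dt)_max = V₀ω/d = 1.240×10^9 V/(m·s); ω = 4.02×10^4 rad/s.
I_d,max = ε₀ A (dE/dt)_max = (8.85×10^-12)(4.34×10^-4)(1.240×10^9) = 4.76×10^-6 A.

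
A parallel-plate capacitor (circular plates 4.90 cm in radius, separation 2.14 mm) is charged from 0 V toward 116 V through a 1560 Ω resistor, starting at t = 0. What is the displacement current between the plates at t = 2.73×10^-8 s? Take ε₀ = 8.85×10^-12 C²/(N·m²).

0.0424 A

C = ε₀A/d = (8.85×10^-12)(7.543×10^-3)/(2.14×10^-3) = 3.119×10^-11 F, so τ = RC = 4.866×10^-8 s.
The conduction current is I(t) = (V₀/R) e^(−t/τ), and the displacement current between the plates equals it.
t/τ = 0.5610; I_d = (116/1560) · e^(−0.5610) = (0.07436)(0.5706) = 0.0424 A.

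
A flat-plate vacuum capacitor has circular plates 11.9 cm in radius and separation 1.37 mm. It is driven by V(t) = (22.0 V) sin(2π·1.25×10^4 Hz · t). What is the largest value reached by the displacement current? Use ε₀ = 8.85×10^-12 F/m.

(dE/dt)_max = V₀ω/d = 1.261×10^9 V/(m·s); ω = 2πf = 7.854×10^4 rad/s.
I_d,max = ε₀ A (dE/dt)_max = (8.85×10^-12)(0.04449)(1.261×10^9) = 4.97×10^-4 A.

4.97×10^-4 A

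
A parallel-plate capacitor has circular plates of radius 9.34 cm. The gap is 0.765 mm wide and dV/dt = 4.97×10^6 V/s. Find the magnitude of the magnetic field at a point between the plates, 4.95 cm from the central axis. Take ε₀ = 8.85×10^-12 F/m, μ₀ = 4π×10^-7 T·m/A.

1.79×10^-9 T

With E = V/d, dE/dt = 6.497×10^9 V/(m·s) and πR² = 0.02741 m², giving I_d = ε₀ πR² dE/dt = 1.576×10^-3 A.
For r < R the Ampère–Maxwell law gives B(2πr) = μ₀ I_d (r²/R²), so B = μ₀ I_d r/(2πR²) = (4π×10^-7)(1.576×10^-3)(0.0495)/(2π·0.0934²) = 1.79×10^-9 T.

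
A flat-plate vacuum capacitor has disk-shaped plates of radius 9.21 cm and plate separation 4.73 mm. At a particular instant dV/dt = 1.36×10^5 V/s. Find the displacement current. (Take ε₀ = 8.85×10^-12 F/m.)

E = V/d so dE/dt = (dV/dt)/d = 2.875×10^7 V/(m·s), and I_d = ε₀ A dE/dt = (8.85×10^-12)(0.02665)(2.875×10^7) = 6.78×10^-6 A.

6.78×10^-6 A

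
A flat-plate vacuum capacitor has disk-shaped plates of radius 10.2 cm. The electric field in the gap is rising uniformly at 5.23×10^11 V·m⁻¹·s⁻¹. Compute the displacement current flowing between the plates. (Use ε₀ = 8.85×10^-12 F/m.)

The displacement current is ε₀ times dΦ_E/dt = ε₀ A dE/dt = (8.85×10^-12)(0.03269)(5.23×10^11) = 0.151 A.

0.151 A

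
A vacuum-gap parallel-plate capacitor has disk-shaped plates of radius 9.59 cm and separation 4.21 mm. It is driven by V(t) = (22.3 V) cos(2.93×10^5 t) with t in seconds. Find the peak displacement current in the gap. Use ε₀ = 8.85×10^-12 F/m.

3.97×10^-4 A

C = ε₀A/d = (8.85×10^-12)(0.02889)/(4.21×10^-3) = 6.073×10^-11 F; ω = 2.93×10^5 rad/s.
I_d = C dV/dt, so |I_d|_max = C V₀ ω = (6.073×10^-11)(22.3)(2.93×10^5) = 3.97×10^-4 A.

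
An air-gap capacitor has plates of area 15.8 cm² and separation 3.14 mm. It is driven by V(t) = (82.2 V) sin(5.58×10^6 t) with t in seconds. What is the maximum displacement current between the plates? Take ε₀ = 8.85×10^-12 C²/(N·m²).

(dE/dt)_max = V₀ω/d = 1.461×10^11 V/(m·s); ω = 5.58×10^6 rad/s.
I_d,max = ε₀ A (dE/dt)_max = (8.85×10^-12)(1.58×10^-3)(1.461×10^11) = 2.04×10^-3 A.

2.04×10^-3 A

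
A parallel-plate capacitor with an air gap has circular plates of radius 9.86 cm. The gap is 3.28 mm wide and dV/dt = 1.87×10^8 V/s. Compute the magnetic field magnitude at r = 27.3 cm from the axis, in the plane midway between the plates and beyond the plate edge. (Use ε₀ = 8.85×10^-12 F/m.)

1.13×10^-8 T

I_d = C dV/dt with C = ε₀πR²/d = 8.240×10^-11 F, so I_d = (8.240×10^-11)(1.87×10^8) = 0.01541 A.
For r ≥ R the full I_d is enclosed: B = μ₀ I_d/(2πr) = (4π×10^-7)(0.01541)/(2π·0.273) = 1.13×10^-8 T.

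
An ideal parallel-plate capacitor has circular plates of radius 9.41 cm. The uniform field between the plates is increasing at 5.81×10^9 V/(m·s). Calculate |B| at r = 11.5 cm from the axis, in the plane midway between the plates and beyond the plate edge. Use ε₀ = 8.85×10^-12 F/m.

2.49×10^-9 T

I_d = ε₀ dΦ_E/dt = ε₀ πR² (dE/dt) = (8.85×10^-12)(0.02782)(5.81×10^9) = 1.430×10^-3 A through the full plate area.
For r ≥ R the full I_d is enclosed: B = μ₀ I_d/(2πr) = (4π×10^-7)(1.430×10^-3)/(2π·0.115) = 2.49×10^-9 T.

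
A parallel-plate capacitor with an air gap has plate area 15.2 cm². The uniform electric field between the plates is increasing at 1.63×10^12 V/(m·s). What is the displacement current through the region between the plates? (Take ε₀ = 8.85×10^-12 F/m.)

0.0219 A

The displacement current is ε₀ times dΦ_E/dt = ε₀ A dE/dt = (8.85×10^-12)(1.52×10^-3)(1.63×10^12) = 0.0219 A.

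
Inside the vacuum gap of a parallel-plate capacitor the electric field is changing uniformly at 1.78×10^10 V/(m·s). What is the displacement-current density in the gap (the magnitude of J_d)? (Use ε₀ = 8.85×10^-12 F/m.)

0.158 A/m²

J_d = ε₀ ∂E/∂t, so J_d = 0.158 A/m².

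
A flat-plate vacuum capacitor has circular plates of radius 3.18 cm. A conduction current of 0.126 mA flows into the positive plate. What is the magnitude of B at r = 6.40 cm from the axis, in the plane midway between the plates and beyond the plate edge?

3.94×10^-10 T

By continuity the displacement current in the gap matches the conduction current: I_d = 1.26×10^-4 A.
With r > R the enclosed displacement current is the full I_d; B = μ₀ I_d / (2πr) = 3.94×10^-10 T.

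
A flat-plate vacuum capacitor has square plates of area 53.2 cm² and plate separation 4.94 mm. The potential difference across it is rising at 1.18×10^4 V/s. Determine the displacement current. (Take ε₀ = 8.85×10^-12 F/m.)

1.12×10^-7 A

E = V/d so dE/dt = (dV/dt)/d = 2.389×10^6 V/(m·s), and I_d = ε₀ A dE/dt = (8.85×10^-12)(5.32×10^-3)(2.389×10^6) = 1.12×10^-7 A.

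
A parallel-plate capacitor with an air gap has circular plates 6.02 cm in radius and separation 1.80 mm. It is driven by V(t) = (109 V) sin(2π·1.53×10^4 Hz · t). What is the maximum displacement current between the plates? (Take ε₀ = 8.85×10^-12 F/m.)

5.87×10^-4 A

(dE/dt)_max = V₀ω/d = 5.821×10^9 V/(m·s); ω = 2πf = 9.613×10^4 rad/s.
I_d,max = ε₀ A (dE/dt)_max = (8.85×10^-12)(0.01139)(5.821×10^9) = 5.87×10^-4 A.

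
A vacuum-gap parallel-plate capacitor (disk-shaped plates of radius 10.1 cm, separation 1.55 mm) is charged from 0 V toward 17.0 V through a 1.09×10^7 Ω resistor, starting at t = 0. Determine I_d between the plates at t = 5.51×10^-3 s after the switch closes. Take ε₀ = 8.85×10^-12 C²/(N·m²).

With C = ε₀A/d = (8.85×10^-12)(0.03205)/(1.55×10^-3) = 1.830×10^-10 F, the time constant is τ = RC = 1.995×10^-3 s, so t/τ = 2.762 and e^(−t/τ) = 0.06317.
I_d = I_cond = (V₀/R) e^(−t/τ) = (1.560×10^-6)(0.06317) = 9.85×10^-8 A.

9.85×10^-8 A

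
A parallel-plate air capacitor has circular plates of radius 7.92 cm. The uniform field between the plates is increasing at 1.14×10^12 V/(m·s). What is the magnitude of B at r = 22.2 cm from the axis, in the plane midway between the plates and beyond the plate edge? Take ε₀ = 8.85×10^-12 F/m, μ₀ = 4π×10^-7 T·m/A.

Total displacement current: I_d = ε₀(πR²)(dE/dt) = (8.85×10^-12)(0.01971)(1.14×10^12) = 0.1989 A.
For r ≥ R the full I_d is enclosed: B = μ₀ I_d/(2πr) = (4π×10^-7)(0.1989)/(2π·0.222) = 1.79×10^-7 T.

1.79×10^-7 T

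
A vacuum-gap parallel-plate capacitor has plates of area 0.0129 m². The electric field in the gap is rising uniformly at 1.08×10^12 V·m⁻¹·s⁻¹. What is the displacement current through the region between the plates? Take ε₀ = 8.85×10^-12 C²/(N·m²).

With a uniform field, Φ_E = EA, so I_d = ε₀ A dE/dt = 0.123 A.

0.123 A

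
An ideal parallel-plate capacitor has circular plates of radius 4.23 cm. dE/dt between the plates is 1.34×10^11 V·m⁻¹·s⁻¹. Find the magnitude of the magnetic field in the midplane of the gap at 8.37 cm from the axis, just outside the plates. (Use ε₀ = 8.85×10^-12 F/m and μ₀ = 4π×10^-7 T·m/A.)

Through the whole plate area (πR² = 5.621×10^-3 m²), I_d = ε₀ πR² dE/dt = 6.666×10^-3 A.
Outside the plates the loop encloses all of I_d, so B·2πr = μ₀ I_d and B = 1.59×10^-8 T.

1.59×10^-8 T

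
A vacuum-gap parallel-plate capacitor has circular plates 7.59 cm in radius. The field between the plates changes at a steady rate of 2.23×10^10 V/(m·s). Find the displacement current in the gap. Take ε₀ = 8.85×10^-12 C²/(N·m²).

3.57×10^-3 A

I_d = ε₀ A (dE/dt) = (8.85×10^-12)(0.01810 m²)(2.23×10^10) = 3.57×10^-3 A.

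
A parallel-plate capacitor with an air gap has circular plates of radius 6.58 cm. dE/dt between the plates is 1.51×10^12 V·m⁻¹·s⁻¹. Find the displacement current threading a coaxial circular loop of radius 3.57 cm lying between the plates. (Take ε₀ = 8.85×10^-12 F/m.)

0.0535 A

I_d = ε₀ dΦ_E/dt = ε₀ πR² (dE/dt) = (8.85×10^-12)(0.01360)(1.51×10^12) = 0.1817 A through the full plate area.
Through an area πr² the displacement current is I_d·(πr²/πR²) = I_d (r/R)² = 0.0535 A.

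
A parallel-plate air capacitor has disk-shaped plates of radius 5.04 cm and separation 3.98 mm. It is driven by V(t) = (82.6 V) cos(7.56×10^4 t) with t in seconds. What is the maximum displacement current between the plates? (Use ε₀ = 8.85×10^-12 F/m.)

1.11×10^-4 A

The displacement current equals the conduction current C dV/dt, which peaks at C V₀ ω.
With C = ε₀A/d = (8.85×10^-12)(7.980×10^-3)/(3.98×10^-3) = 1.774×10^-11 F and ω = 7.56×10^4 rad/s, I_d,max = (1.774×10^-11)(82.6)(7.56×10^4) = 1.11×10^-4 A.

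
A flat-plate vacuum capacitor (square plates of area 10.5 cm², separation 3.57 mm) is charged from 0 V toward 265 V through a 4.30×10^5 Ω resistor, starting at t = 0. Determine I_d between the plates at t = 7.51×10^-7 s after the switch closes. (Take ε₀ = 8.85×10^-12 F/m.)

C = ε₀A/d = (8.85×10^-12)(1.05×10^-3)/(3.57×10^-3) = 2.603×10^-12 F and τ = RC = 1.119×10^-6 s. I_d in the gap equals the RC charging current.
I_d(t) = (V₀/R) e^(−t/τ) = 6.163×10^-4 · e^(−0.6711) = 3.15×10^-4 A.

3.15×10^-4 A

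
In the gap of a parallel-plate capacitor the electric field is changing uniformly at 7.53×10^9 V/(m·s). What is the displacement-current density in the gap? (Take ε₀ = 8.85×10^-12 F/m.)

0.0666 A/m²

J_d = ε₀ ∂E/∂t, so J_d = 0.0666 A/m².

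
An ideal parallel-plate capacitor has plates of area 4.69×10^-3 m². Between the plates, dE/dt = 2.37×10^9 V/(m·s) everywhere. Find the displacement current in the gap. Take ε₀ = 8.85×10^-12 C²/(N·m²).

The displacement current is ε₀ times dΦ_E/dt = ε₀ A dE/dt = (8.85×10^-12)(4.69×10^-3)(2.37×10^9) = 9.84×10^-5 A.

9.84×10^-5 A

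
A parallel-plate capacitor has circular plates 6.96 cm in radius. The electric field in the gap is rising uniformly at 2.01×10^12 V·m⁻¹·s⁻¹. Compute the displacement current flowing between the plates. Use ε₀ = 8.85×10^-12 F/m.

I_d = ε₀ A (dE/dt) = (8.85×10^-12)(0.01522 m²)(2.01×10^12) = 0.271 A.

0.271 A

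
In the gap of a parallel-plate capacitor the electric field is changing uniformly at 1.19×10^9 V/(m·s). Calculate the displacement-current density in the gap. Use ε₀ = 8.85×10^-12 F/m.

The displacement-current density is ε₀ ∂E/∂t = (8.85×10^-12)(1.19×10^9) = 0.0105 A/m².

0.0105 A/m²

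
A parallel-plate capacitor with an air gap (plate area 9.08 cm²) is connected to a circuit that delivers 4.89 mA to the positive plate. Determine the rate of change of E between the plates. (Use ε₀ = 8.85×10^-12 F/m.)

Charge continuity gives I_d = I = 4.89×10^-3 A between the plates.
Then dE/dt = I_d/(ε₀A) = 6.09×10^11 V/(m·s).

6.09×10^11 V/(m·s)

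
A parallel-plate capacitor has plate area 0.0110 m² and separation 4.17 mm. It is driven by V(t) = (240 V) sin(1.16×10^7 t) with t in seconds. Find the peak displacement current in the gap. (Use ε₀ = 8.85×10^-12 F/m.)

0.0650 A

(dE/dt)_max = V₀ω/d = 6.676×10^11 V/(m·s); ω = 1.16×10^7 rad/s.
I_d,max = ε₀ A (dE/dt)_max = (8.85×10^-12)(0.0110)(6.676×10^11) = 0.0650 A.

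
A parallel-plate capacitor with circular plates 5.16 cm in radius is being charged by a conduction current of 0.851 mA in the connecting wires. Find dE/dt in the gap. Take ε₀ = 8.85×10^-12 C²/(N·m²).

1.15×10^10 V/(m·s)

By continuity, I_d in the gap equals the 0.851 mA flowing in the wire.
Inverting I_d = ε₀ A dE/dt gives dE/dt = 8.51×10^-4 / (8.85×10^-12 · 8.365×10^-3) = 1.15×10^10 V/(m·s).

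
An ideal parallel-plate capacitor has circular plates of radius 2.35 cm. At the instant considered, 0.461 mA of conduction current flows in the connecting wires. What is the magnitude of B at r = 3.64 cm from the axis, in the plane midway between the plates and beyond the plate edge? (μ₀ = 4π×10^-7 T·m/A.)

By continuity the displacement current in the gap matches the conduction current: I_d = 4.61×10^-4 A.
With r > R the enclosed displacement current is the full I_d; B = μ₀ I_d / (2πr) = 2.53×10^-9 T.

2.53×10^-9 T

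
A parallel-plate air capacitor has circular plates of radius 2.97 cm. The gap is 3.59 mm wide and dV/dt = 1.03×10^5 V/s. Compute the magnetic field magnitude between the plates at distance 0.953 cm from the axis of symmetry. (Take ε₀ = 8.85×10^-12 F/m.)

With E = V/d, dE/dt = 2.869×10^7 V/(m·s) and πR² = 2.771×10^-3 m², giving I_d = ε₀ πR² dE/dt = 7.036×10^-7 A.
∮B·dl = μ₀ I_d,enc with I_d,enc = I_d r²/R² = 7.244×10^-8 A; so B = μ₀ I_d,enc/(2πr) = 1.52×10^-12 T.

1.52×10^-12 T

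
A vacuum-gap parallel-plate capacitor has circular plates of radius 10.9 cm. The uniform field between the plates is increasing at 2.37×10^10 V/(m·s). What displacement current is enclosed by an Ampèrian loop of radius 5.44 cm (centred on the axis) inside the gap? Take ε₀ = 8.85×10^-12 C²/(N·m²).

1.95×10^-3 A

Through the whole plate area (πR² = 0.03733 m²), I_d = ε₀ πR² dE/dt = 7.830×10^-3 A.
Through an area πr² the displacement current is I_d·(πr²/πR²) = I_d (r/R)² = 1.95×10^-3 A.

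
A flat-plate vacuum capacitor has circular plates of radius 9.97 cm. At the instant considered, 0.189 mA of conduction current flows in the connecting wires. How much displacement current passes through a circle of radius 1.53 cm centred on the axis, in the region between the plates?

By continuity the displacement current in the gap matches the conduction current: I_d = 1.89×10^-4 A.
Through an area πr² the displacement current is I_d·(πr²/πR²) = I_d (r/R)² = 4.45×10^-6 A.

4.45×10^-6 A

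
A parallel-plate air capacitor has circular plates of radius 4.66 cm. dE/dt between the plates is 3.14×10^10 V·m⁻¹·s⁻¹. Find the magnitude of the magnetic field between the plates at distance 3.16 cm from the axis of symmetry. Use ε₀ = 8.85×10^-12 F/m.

5.52×10^-9 T

Through the whole plate area (πR² = 6.822×10^-3 m²), I_d = ε₀ πR² dE/dt = 1.896×10^-3 A.
∮B·dl = μ₀ I_d,enc with I_d,enc = I_d r²/R² = 8.718×10^-4 A; so B = μ₀ I_d,enc/(2πr) = 5.52×10^-9 T.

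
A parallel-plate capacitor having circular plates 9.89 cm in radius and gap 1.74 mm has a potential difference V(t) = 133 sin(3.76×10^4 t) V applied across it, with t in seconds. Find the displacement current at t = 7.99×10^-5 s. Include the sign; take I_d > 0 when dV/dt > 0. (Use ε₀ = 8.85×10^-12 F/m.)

dV/dt = (133)(3.76×10^4)·cos(3.00424) = -4.954×10^6 V/s.
I_d = C dV/dt with C = ε₀A/d = (8.85×10^-12)(0.03073)/(1.74×10^-3) = 1.563×10^-10 F, so I_d = (1.563×10^-10)(-4.954×10^6) = -7.74×10^-4 A.

-7.74×10^-4 A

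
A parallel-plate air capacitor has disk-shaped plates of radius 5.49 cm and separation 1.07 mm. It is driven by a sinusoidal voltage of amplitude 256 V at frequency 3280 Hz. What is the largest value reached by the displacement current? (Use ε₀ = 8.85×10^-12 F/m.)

The displacement current equals the conduction current C dV/dt, which peaks at C V₀ ω.
With C = ε₀A/d = (8.85×10^-12)(9.469×10^-3)/(1.07×10^-3) = 7.832×10^-11 F and ω = 2πf = 2.061×10^4 rad/s, I_d,max = (7.832×10^-11)(256)(2.061×10^4) = 4.13×10^-4 A.

4.13×10^-4 A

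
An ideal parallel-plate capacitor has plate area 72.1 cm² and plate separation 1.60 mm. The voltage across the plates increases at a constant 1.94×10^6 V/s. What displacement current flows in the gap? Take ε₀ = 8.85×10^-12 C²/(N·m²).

7.74×10^-5 A

The displacement current equals the charging current C dV/dt. With C = ε₀A/d = (8.85×10^-12)(7.21×10^-3)/(1.60×10^-3) = 3.988×10^-11 F, I_d = (3.988×10^-11)(1.94×10^6) = 7.74×10^-5 A.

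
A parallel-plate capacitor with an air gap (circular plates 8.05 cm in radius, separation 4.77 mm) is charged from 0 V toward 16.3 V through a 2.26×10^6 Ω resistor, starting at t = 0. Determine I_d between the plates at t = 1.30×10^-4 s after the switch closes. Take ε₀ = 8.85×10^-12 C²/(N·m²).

1.57×10^-6 A

C = ε₀A/d = (8.85×10^-12)(0.02036)/(4.77×10^-3) = 3.777×10^-11 F, so τ = RC = 8.536×10^-5 s.
The conduction current is I(t) = (V₀/R) e^(−t/τ), and the displacement current between the plates equals it.
t/τ = 1.523; I_d = (16.3/2.26×10^6) · e^(−1.523) = (7.212×10^-6)(0.2181) = 1.57×10^-6 A.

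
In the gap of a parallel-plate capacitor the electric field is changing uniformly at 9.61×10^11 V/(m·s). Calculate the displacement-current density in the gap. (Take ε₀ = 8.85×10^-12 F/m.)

The displacement-current density is ε₀ ∂E/∂t = (8.85×10^-12)(9.61×10^11) = 8.50 A/m².

8.50 A/m²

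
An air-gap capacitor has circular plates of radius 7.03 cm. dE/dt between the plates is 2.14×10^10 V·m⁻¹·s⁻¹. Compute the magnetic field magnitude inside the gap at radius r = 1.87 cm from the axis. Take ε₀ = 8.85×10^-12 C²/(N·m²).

I_d = ε₀ dΦ_E/dt = ε₀ πR² (dE/dt) = (8.85×10^-12)(0.01553)(2.14×10^10) = 2.941×10^-3 A through the full plate area.
∮B·dl = μ₀ I_d,enc with I_d,enc = I_d r²/R² = 2.081×10^-4 A; so B = μ₀ I_d,enc/(2πr) = 2.23×10^-9 T.

2.23×10^-9 T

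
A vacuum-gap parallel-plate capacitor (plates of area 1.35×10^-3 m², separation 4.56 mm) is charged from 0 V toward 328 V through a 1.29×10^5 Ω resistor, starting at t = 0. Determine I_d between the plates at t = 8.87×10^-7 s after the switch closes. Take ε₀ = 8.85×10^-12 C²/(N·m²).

1.84×10^-4 A

C = ε₀A/d = (8.85×10^-12)(1.35×10^-3)/(4.56×10^-3) = 2.620×10^-12 F and τ = RC = 3.380×10^-7 s. I_d in the gap equals the RC charging current.
I_d(t) = (V₀/R) e^(−t/τ) = 2.543×10^-3 · e^(−2.624) = 1.84×10^-4 A.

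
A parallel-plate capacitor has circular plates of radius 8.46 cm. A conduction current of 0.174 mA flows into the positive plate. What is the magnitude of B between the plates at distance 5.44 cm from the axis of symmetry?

2.65×10^-10 T

By continuity the displacement current in the gap matches the conduction current: I_d = 1.74×10^-4 A.
∮B·dl = μ₀ I_d,enc with I_d,enc = I_d r²/R² = 7.195×10^-5 A; so B = μ₀ I_d,enc/(2πr) = 2.65×10^-10 T.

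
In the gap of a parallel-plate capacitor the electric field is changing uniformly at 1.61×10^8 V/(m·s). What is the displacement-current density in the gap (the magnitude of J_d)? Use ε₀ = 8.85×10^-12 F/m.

1.42×10^-3 A/m²

J_d = ε₀ dE/dt = (8.85×10^-12)(1.61×10^8) = 1.42×10^-3 A/m².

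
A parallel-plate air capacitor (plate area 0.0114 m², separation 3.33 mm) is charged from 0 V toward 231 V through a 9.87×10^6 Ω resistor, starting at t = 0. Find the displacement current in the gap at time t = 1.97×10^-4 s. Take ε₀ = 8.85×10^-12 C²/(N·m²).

1.21×10^-5 A

C = ε₀A/d = (8.85×10^-12)(0.0114)/(3.33×10^-3) = 3.030×10^-11 F, so τ = RC = 2.991×10^-4 s.
The conduction current is I(t) = (V₀/R) e^(−t/τ), and the displacement current between the plates equals it.
t/τ = 0.6586; I_d = (231/9.87×10^6) · e^(−0.6586) = (2.340×10^-5)(0.5176) = 1.21×10^-5 A.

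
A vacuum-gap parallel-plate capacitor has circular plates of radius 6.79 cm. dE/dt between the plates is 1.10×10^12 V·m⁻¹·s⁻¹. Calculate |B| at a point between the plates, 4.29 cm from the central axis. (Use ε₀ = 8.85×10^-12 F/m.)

2.62×10^-7 T

Total displacement current: I_d = ε₀(πR²)(dE/dt) = (8.85×10^-12)(0.01448)(1.10×10^12) = 0.1410 A.
An Ampèrian loop of radius r encloses a fraction (r/R)² of I_d. Then B·2πr = μ₀ I_d (r/R)², giving B = μ₀ I_d r/(2πR²) = 2.62×10^-7 T.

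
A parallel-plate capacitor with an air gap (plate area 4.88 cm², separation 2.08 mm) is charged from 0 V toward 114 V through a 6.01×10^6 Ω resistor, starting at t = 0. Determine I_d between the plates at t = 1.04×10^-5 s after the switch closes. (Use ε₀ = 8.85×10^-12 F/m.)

8.24×10^-6 A

With C = ε₀A/d = (8.85×10^-12)(4.88×10^-4)/(2.08×10^-3) = 2.076×10^-12 F, the time constant is τ = RC = 1.248×10^-5 s, so t/τ = 0.8333 and e^(−t/τ) = 0.4346.
I_d = I_cond = (V₀/R) e^(−t/τ) = (1.897×10^-5)(0.4346) = 8.24×10^-6 A.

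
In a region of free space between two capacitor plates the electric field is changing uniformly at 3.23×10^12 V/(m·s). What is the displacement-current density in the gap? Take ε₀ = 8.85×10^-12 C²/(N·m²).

J_d = ε₀ dE/dt = (8.85×10^-12)(3.23×10^12) = 28.6 A/m².

28.6 A/m²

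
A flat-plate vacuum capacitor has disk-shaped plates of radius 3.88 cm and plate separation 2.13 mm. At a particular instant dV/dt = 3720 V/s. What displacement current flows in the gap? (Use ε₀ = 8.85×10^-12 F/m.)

7.31×10^-8 A

C = ε₀A/d = (8.85×10^-12)(4.729×10^-3)/(2.13×10^-3) = 1.965×10^-11 F.
I_d = C dV/dt = (1.965×10^-11)(3720) = 7.31×10^-8 A.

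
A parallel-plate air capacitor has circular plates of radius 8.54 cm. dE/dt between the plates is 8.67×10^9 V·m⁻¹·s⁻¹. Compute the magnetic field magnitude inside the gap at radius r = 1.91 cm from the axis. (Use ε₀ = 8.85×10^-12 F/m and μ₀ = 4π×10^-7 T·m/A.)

9.21×10^-10 T

I_d = ε₀ dΦ_E/dt = ε₀ πR² (dE/dt) = (8.85×10^-12)(0.02291)(8.67×10^9) = 1.758×10^-3 A through the full plate area.
∮B·dl = μ₀ I_d,enc with I_d,enc = I_d r²/R² = 8.794×10^-5 A; so B = μ₀ I_d,enc/(2πr) = 9.21×10^-10 T.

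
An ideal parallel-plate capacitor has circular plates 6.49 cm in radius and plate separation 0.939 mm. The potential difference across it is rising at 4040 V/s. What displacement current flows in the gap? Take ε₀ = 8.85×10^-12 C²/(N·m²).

5.04×10^-7 A

C = ε₀A/d = (8.85×10^-12)(0.01323)/(9.39×10^-4) = 1.247×10^-10 F.
I_d = C dV/dt = (1.247×10^-10)(4040) = 5.04×10^-7 A.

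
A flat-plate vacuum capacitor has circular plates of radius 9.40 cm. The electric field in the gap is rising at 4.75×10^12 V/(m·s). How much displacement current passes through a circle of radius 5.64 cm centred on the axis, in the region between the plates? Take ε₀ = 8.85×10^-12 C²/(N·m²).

0.420 A

Through the whole plate area (πR² = 0.02776 m²), I_d = ε₀ πR² dE/dt = 1.167 A.
The field is uniform, so I_d,enc = I_d (r/R)² = (1.167)(5.64/9.40)² = 0.420 A.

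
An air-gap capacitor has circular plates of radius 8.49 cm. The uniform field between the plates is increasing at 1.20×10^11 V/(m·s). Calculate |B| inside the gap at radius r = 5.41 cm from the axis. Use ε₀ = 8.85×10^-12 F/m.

I_d = ε₀ dΦ_E/dt = ε₀ πR² (dE/dt) = (8.85×10^-12)(0.02264)(1.20×10^11) = 0.02404 A through the full plate area.
For r < R the Ampère–Maxwell law gives B(2πr) = μ₀ I_d (r²/R²), so B = μ₀ I_d r/(2πR²) = (4π×10^-7)(0.02404)(0.0541)/(2π·0.0849²) = 3.61×10^-8 T.

3.61×10^-8 T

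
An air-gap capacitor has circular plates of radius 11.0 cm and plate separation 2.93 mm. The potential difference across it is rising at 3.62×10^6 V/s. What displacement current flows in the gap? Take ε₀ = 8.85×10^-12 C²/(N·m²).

The displacement current equals the charging current C dV/dt. With C = ε₀A/d = (8.85×10^-12)(0.03801)/(2.93×10^-3) = 1.148×10^-10 F, I_d = (1.148×10^-10)(3.62×10^6) = 4.16×10^-4 A.

4.16×10^-4 A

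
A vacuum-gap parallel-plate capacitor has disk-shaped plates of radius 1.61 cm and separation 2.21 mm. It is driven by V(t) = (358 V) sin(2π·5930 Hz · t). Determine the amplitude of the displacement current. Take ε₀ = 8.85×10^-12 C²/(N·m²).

4.35×10^-5 A

C = ε₀A/d = (8.85×10^-12)(8.143×10^-4)/(2.21×10^-3) = 3.261×10^-12 F; ω = 2πf = 3.726×10^4 rad/s.
I_d = C dV/dt, so |I_d|_max = C V₀ ω = (3.261×10^-12)(358)(3.726×10^4) = 4.35×10^-5 A.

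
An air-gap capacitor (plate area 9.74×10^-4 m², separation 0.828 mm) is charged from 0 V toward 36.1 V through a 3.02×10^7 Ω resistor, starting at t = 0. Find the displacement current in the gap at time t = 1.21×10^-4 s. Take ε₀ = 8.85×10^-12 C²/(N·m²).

C = ε₀A/d = (8.85×10^-12)(9.74×10^-4)/(8.28×10^-4) = 1.041×10^-11 F and τ = RC = 3.144×10^-4 s. I_d in the gap equals the RC charging current.
I_d(t) = (V₀/R) e^(−t/τ) = 1.195×10^-6 · e^(−0.3849) = 8.13×10^-7 A.

8.13×10^-7 A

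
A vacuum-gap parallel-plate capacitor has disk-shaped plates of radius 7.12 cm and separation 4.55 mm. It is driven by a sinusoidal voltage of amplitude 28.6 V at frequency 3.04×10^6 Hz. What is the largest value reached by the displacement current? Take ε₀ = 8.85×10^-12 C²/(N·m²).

The displacement current equals the conduction current C dV/dt, which peaks at C V₀ ω.
With C = ε₀A/d = (8.85×10^-12)(0.01593)/(4.55×10^-3) = 3.098×10^-11 F and ω = 2πf = 1.910×10^7 rad/s, I_d,max = (3.098×10^-11)(28.6)(1.910×10^7) = 0.0169 A.

0.0169 A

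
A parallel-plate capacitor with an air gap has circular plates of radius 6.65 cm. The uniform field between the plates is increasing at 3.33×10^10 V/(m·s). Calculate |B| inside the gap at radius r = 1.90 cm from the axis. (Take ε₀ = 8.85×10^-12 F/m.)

I_d = ε₀ dΦ_E/dt = ε₀ πR² (dE/dt) = (8.85×10^-12)(0.01389)(3.33×10^10) = 4.093×10^-3 A through the full plate area.
∮B·dl = μ₀ I_d,enc with I_d,enc = I_d r²/R² = 3.341×10^-4 A; so B = μ₀ I_d,enc/(2πr) = 3.52×10^-9 T.

3.52×10^-9 T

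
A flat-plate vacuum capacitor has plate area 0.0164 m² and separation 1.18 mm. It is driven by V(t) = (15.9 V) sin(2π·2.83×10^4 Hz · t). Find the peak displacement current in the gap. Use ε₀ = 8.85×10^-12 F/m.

3.48×10^-4 A

(dE/dt)_max = V₀ω/d = 2.396×10^9 V/(m·s); ω = 2πf = 1.778×10^5 rad/s.
I_d,max = ε₀ A (dE/dt)_max = (8.85×10^-12)(0.0164)(2.396×10^9) = 3.48×10^-4 A.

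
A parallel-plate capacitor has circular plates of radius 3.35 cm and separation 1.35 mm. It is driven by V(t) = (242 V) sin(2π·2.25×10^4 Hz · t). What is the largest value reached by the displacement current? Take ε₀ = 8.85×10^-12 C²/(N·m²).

7.91×10^-4 A

C = ε₀A/d = (8.85×10^-12)(3.526×10^-3)/(1.35×10^-3) = 2.311×10^-11 F; ω = 2πf = 1.414×10^5 rad/s.
I_d = C dV/dt, so |I_d|_max = C V₀ ω = (2.311×10^-11)(242)(1.414×10^5) = 7.91×10^-4 A.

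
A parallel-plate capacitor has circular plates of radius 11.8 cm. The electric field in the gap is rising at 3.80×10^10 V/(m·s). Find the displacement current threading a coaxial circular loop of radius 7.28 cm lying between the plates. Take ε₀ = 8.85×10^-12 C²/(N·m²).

I_d = ε₀ dΦ_E/dt = ε₀ πR² (dE/dt) = (8.85×10^-12)(0.04374)(3.80×10^10) = 0.01471 A through the full plate area.
The field is uniform, so I_d,enc = I_d (r/R)² = (0.01471)(7.28/11.8)² = 5.60×10^-3 A.

5.60×10^-3 A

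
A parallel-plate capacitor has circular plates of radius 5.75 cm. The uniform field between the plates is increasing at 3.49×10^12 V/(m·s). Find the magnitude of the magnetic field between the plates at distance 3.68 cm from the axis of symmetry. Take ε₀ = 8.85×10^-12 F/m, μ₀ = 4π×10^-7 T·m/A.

7.14×10^-7 T

I_d = ε₀ dΦ_E/dt = ε₀ πR² (dE/dt) = (8.85×10^-12)(0.01039)(3.49×10^12) = 0.3209 A through the full plate area.
An Ampèrian loop of radius r encloses a fraction (r/R)² of I_d. Then B·2πr = μ₀ I_d (r/R)², giving B = μ₀ I_d r/(2πR²) = 7.14×10^-7 T.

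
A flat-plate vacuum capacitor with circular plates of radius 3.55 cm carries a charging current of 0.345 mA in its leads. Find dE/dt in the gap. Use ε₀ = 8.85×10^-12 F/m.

By continuity, I_d in the gap equals the 0.345 mA flowing in the wire.
Inverting I_d = ε₀ A dE/dt gives dE/dt = 3.45×10^-4 / (8.85×10^-12 · 3.959×10^-3) = 9.85×10^9 V/(m·s).

9.85×10^9 V/(m·s)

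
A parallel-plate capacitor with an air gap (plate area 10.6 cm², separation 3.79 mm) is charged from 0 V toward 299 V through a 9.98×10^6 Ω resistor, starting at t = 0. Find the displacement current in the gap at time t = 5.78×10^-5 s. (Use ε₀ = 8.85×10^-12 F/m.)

2.89×10^-6 A

C = ε₀A/d = (8.85×10^-12)(1.06×10^-3)/(3.79×10^-3) = 2.475×10^-12 F and τ = RC = 2.470×10^-5 s. I_d in the gap equals the RC charging current.
I_d(t) = (V₀/R) e^(−t/τ) = 2.996×10^-5 · e^(−2.340) = 2.89×10^-6 A.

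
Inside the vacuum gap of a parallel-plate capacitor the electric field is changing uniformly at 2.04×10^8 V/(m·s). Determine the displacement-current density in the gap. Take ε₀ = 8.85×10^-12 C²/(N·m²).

The displacement-current density is ε₀ ∂E/∂t = (8.85×10^-12)(2.04×10^8) = 1.81×10^-3 A/m².

1.81×10^-3 A/m²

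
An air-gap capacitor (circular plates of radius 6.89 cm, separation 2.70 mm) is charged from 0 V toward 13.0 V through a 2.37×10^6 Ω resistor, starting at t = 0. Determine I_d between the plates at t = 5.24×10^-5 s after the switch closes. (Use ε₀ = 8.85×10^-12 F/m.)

3.49×10^-6 A

C = ε₀A/d = (8.85×10^-12)(0.01491)/(2.70×10^-3) = 4.887×10^-11 F, so τ = RC = 1.158×10^-4 s.
The conduction current is I(t) = (V₀/R) e^(−t/τ), and the displacement current between the plates equals it.
t/τ = 0.4525; I_d = (13.0/2.37×10^6) · e^(−0.4525) = (5.485×10^-6)(0.6360) = 3.49×10^-6 A.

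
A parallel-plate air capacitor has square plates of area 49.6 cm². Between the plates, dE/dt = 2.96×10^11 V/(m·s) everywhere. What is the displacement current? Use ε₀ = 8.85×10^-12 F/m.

I_d = ε₀ A (dE/dt) = (8.85×10^-12)(4.96×10^-3 m²)(2.96×10^11) = 0.0130 A.

0.0130 A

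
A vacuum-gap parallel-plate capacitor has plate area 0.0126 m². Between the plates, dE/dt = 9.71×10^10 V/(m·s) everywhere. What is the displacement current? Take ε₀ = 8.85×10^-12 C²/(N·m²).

The displacement current is ε₀ times dΦ_E/dt = ε₀ A dE/dt = (8.85×10^-12)(0.0126)(9.71×10^10) = 0.0108 A.

0.0108 A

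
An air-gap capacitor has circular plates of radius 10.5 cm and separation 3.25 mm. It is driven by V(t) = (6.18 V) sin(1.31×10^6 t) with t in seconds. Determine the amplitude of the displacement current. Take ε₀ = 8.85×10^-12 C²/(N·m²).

7.64×10^-4 A

The displacement current equals the conduction current C dV/dt, which peaks at C V₀ ω.
With C = ε₀A/d = (8.85×10^-12)(0.03464)/(3.25×10^-3) = 9.433×10^-11 F and ω = 1.31×10^6 rad/s, I_d,max = (9.433×10^-11)(6.18)(1.31×10^6) = 7.64×10^-4 A.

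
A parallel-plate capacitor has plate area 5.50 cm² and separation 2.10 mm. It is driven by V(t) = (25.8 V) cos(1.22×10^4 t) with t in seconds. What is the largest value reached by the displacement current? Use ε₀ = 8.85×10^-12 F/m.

7.30×10^-7 A

C = ε₀A/d = (8.85×10^-12)(5.50×10^-4)/(2.10×10^-3) = 2.318×10^-12 F; ω = 1.22×10^4 rad/s.
I_d = C dV/dt, so |I_d|_max = C V₀ ω = (2.318×10^-12)(25.8)(1.22×10^4) = 7.30×10^-7 A.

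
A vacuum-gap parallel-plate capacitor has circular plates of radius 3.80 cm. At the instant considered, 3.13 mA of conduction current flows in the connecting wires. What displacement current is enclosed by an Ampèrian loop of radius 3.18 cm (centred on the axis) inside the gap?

No conduction current crosses the gap, so I_d there equals the 3.13×10^-3 A in the leads.
Since J_d is uniform, the enclosed fraction is (r/R)² = 0.7003, giving I_d,enc = 2.19×10^-3 A.

2.19×10^-3 A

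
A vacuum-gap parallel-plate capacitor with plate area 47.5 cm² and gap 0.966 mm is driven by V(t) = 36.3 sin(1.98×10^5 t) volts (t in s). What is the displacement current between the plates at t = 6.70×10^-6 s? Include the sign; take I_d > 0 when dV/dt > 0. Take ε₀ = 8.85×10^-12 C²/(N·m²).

7.56×10^-5 A

C = ε₀A/d = (8.85×10^-12)(4.75×10^-3)/(9.66×10^-4) = 4.352×10^-11 F. dV/dt = V₀ω·cos(ωt); at ωt = 1.3266 rad this factor is 0.2418.
I_d = C dV/dt = (4.352×10^-11)(36.3)(1.98×10^5)(0.2418) = 7.56×10^-5 A.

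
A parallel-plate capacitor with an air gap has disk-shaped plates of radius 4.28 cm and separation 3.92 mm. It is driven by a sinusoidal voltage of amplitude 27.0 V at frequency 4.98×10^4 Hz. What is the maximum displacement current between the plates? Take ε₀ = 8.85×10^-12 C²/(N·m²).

1.10×10^-4 A

C = ε₀A/d = (8.85×10^-12)(5.755×10^-3)/(3.92×10^-3) = 1.299×10^-11 F; ω = 2πf = 3.129×10^5 rad/s.
I_d = C dV/dt, so |I_d|_max = C V₀ ω = (1.299×10^-11)(27.0)(3.129×10^5) = 1.10×10^-4 A.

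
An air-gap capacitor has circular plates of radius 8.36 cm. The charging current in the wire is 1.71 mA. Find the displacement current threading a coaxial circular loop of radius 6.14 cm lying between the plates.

9.22×10^-4 A

Between the plates the displacement current equals the wire current: I_d = 1.71 mA = 1.71×10^-3 A.
The field is uniform, so I_d,enc = I_d (r/R)² = (1.71×10^-3)(6.14/8.36)² = 9.22×10^-4 A.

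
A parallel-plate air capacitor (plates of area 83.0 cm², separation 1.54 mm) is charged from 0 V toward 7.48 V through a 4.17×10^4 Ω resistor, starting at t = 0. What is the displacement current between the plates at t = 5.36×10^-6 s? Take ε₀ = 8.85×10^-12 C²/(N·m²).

C = ε₀A/d = (8.85×10^-12)(8.30×10^-3)/(1.54×10^-3) = 4.770×10^-11 F and τ = RC = 1.989×10^-6 s. I_d in the gap equals the RC charging current.
I_d(t) = (V₀/R) e^(−t/τ) = 1.794×10^-4 · e^(−2.695) = 1.21×10^-5 A.

1.21×10^-5 A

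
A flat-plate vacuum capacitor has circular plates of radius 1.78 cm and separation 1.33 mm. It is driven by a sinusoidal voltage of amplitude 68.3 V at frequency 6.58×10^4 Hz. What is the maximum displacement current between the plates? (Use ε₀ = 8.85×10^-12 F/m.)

1.87×10^-4 A

C = ε₀A/d = (8.85×10^-12)(9.954×10^-4)/(1.33×10^-3) = 6.624×10^-12 F; ω = 2πf = 4.134×10^5 rad/s.
I_d = C dV/dt, so |I_d|_max = C V₀ ω = (6.624×10^-12)(68.3)(4.134×10^5) = 1.87×10^-4 A.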